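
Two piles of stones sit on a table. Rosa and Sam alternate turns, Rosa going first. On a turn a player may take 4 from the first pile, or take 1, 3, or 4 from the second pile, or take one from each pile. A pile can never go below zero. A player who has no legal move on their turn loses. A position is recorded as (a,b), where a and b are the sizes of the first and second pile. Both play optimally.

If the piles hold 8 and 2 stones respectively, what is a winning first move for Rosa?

Move to (7,1).

Label each position W (a win for the player to move) or L (a loss). A position with no legal move is L; any other position is W exactly when some move reaches an L, and L when every move reaches a W.
No move ever increases a pile, so every position that can arise here has a ≤ 8 and b ≤ 2; it is enough to label the cells with 0 ≤ a ≤ 8 and 0 ≤ b ≤ 2.
Every move lowers a or b (never raises either), so fill the grid row by row in increasing a, and left to right within a row: each cell's successors are then already labelled.
      b=0  b=1  b=2
a=0:    L    W    L
a=1:    L    W    L
a=2:    L    W    L
a=3:    L    W    L
a=4:    W    W    W
a=5:    W    L    W
a=6:    W    L    W
a=7:    W    L    W
a=8:    L    W    W
Cells with no legal move (terminal, hence L): (0,0), (1,0), (2,0), (3,0).
The remaining L cells, each justified by listing all of its moves:
(0,2): the only move is to (0,1)(W), a W ⇒ L
(1,2): moves to (1,1)(W), (0,1)(W); every one is W ⇒ L
(2,2): moves to (2,1)(W), (1,1)(W); every one is W ⇒ L
(3,2): moves to (3,1)(W), (2,1)(W); every one is W ⇒ L
(5,1): moves to (1,1)(W), (5,0)(W), (4,0)(W); every one is W ⇒ L
(6,1): moves to (2,1)(W), (6,0)(W), (5,0)(W); every one is W ⇒ L
(7,1): moves to (3,1)(W), (7,0)(W), (6,0)(W); every one is W ⇒ L
(8,0): the only move is to (4,0)(W), a W ⇒ L
Every other cell has at least one move into one of the L cells above, so it is W.
From (8,2), the L positions reachable in one move are: (7,1).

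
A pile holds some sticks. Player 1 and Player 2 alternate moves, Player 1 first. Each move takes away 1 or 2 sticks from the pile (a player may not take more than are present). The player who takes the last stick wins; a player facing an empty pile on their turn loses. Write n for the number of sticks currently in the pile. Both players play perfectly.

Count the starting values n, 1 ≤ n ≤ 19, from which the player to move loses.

Compute win/loss labels from the base case upward. A position with no move is L. Any other position is W if it can reach an L in one move, else L.
n=0: no move → L
n=1: reaches L-position 0 → W
n=2: reaches L-position 0 → W
n=3: only reaches 2(W), 1(W), all W → L
n=4: reaches L-position 3 → W
n=5: reaches L-position 3 → W
n=6: only reaches 5(W), 4(W), all W → L
n=7: reaches L-position 6 → W
n=8: reaches L-position 6 → W
n=9: only reaches 8(W), 7(W), all W → L
n=10: reaches L-position 9 → W
n=11: reaches L-position 9 → W
n=12: only reaches 11(W), 10(W), all W → L
n=13: reaches L-position 12 → W
n=14: reaches L-position 12 → W
n=15: only reaches 14(W), 13(W), all W → L
n=16: reaches L-position 15 → W
n=17: reaches L-position 15 → W
n=18: only reaches 17(W), 16(W), all W → L
n=19: reaches L-position 18 → W
L entries with 1 ≤ n ≤ 19 (n=0 is outside the asked range and is not counted): n = 3, 6, 9, 12, 15, 18; that makes 6.

6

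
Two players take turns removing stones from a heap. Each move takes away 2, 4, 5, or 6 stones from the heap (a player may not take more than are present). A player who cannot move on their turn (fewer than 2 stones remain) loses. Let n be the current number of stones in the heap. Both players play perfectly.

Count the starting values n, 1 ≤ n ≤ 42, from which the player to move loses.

Positions with no move are L. A position that does have a move is losing for the player to move precisely when every available move leads to a winning position for the opponent. Fill in the labels:
n=0: no move → L
n=1: no move → L
n=2: →0(L), so W
n=3: →1(L), so W
n=4: →0(L), so W
n=5: →1(L), so W
n=6: →1(L), so W
n=7: →1(L), so W
n=8: →6(W), 4(W), 3(W), 2(W) — all W, so L
n=9: →7(W), 5(W), 4(W), 3(W) — all W, so L
n=10: →8(L), so W
n=11: →9(L), so W
n=12: →8(L), so W
n=13: →9(L), so W
n=14: →9(L), so W
n=15: →9(L), so W
n=16: →14(W), 12(W), 11(W), 10(W) — all W, so L
n=17: →15(W), 13(W), 12(W), 11(W) — all W, so L
n=18: →16(L), so W
n=19: →17(L), so W
n=20: →16(L), so W
n=21: →17(L), so W
n=22: →17(L), so W
n=23: →17(L), so W
n=24: →22(W), 20(W), 19(W), 18(W) — all W, so L
n=25: →23(W), 21(W), 20(W), 19(W) — all W, so L
n=26: →24(L), so W
n=27: →25(L), so W
n=28: →24(L), so W
n=29: →25(L), so W
n=30: →25(L), so W
n=31: →25(L), so W
n=32: →30(W), 28(W), 27(W), 26(W) — all W, so L
n=33: →31(W), 29(W), 28(W), 27(W) — all W, so L
n=34: →32(L), so W
n=35: →33(L), so W
n=36: →32(L), so W
n=37: →33(L), so W
n=38: →33(L), so W
n=39: →33(L), so W
n=40: →38(W), 36(W), 35(W), 34(W) — all W, so L
n=41: →39(W), 37(W), 36(W), 35(W) — all W, so L
n=42: →40(L), so W
L entries with 1 ≤ n ≤ 42 (n=0 is outside the asked range and is not counted): n = 1, 8, 9, 16, 17, 24, 25, 32, 33, 40, 41; that makes 11.

11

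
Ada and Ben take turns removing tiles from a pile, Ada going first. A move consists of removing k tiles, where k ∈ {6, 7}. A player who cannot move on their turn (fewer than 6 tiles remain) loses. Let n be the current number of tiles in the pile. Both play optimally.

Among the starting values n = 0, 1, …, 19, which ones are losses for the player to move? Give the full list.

0, 1, 2, 3, 4, 5, 13, 14, 15, 16, 17, 18

Work bottom-up. With no move the player to move loses. Otherwise the position is W if at least one move leads to an L position for the opponent, and L if every move leads to a W.
n=0: no move → L
n=1: no move → L
n=2: no move → L
n=3: no move → L
n=4: no move → L
n=5: no move → L
n=6: W (go to 0, an L position)
n=7: W (go to 1, an L position)
n=8: W (go to 2, an L position)
n=9: W (go to 3, an L position)
n=10: W (go to 4, an L position)
n=11: W (go to 5, an L position)
n=12: W (go to 5, an L position)
n=13: L (options 7(W), 6(W) are all W)
n=14: L (options 8(W), 7(W) are all W)
n=15: L (options 9(W), 8(W) are all W)
n=16: L (options 10(W), 9(W) are all W)
n=17: L (options 11(W), 10(W) are all W)
n=18: L (options 12(W), 11(W) are all W)
n=19: W (go to 13, an L position)
Reading off the rows marked L gives the requested list; there are 12 such values of n.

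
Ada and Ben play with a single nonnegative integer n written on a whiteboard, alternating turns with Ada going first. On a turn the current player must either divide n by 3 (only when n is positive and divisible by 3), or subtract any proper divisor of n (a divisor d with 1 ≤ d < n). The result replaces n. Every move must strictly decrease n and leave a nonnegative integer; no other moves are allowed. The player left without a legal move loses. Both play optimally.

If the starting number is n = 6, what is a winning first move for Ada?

Move to 4.

Use the standard recursion: the mover loses at a terminal position; elsewhere, the mover wins exactly when some move hands the opponent an L position.
n=0: no move → L
n=1: no move → L
n=2: →1(L), so W
n=3: →1(L), so W
n=4: →2(W), 3(W) — all W, so L
n=5: →4(L), so W
n=6: →4(L), so W
From 6, the L positions reachable in one move are: 4.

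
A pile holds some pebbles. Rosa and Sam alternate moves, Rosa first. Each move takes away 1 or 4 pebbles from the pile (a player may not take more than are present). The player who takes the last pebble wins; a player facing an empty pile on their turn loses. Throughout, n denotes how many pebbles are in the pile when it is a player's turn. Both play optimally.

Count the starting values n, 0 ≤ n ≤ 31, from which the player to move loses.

Positions with no move are L. A position that does have a move is losing for the player to move precisely when every available move leads to a winning position for the opponent. Fill in the labels:
n=0: no move → L
n=1: W (go to 0, an L position)
n=2: L (sole option 1(W) is W)
n=3: W (go to 2, an L position)
n=4: W (go to 0, an L position)
n=5: L (options 4(W), 1(W) are all W)
n=6: W (go to 5, an L position)
n=7: L (options 6(W), 3(W) are all W)
n=8: W (go to 7, an L position)
n=9: W (go to 5, an L position)
n=10: L (options 9(W), 6(W) are all W)
n=11: W (go to 10, an L position)
n=12: L (options 11(W), 8(W) are all W)
n=13: W (go to 12, an L position)
n=14: W (go to 10, an L position)
n=15: L (options 14(W), 11(W) are all W)
n=16: W (go to 15, an L position)
n=17: L (options 16(W), 13(W) are all W)
n=18: W (go to 17, an L position)
n=19: W (go to 15, an L position)
n=20: L (options 19(W), 16(W) are all W)
n=21: W (go to 20, an L position)
n=22: L (options 21(W), 18(W) are all W)
n=23: W (go to 22, an L position)
n=24: W (go to 20, an L position)
n=25: L (options 24(W), 21(W) are all W)
n=26: W (go to 25, an L position)
n=27: L (options 26(W), 23(W) are all W)
n=28: W (go to 27, an L position)
n=29: W (go to 25, an L position)
n=30: L (options 29(W), 26(W) are all W)
n=31: W (go to 30, an L position)
L entries with 0 ≤ n ≤ 31: n = 0, 2, 5, 7, 10, 12, 15, 17, 20, 22, 25, 27, 30; that makes 13.

13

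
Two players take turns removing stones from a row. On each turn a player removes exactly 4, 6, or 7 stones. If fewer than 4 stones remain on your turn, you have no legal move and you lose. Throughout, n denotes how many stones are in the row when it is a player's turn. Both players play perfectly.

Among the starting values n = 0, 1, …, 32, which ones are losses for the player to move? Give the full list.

Positions with no move are L. A position that does have a move is losing for the player to move precisely when every available move leads to a winning position for the opponent. Fill in the labels:
n=0: no move → L
n=1: no move → L
n=2: no move → L
n=3: no move → L
n=4: →0(L), so W
n=5: →1(L), so W
n=6: →2(L), so W
n=7: →3(L), so W
n=8: →2(L), so W
n=9: →3(L), so W
n=10: →3(L), so W
n=11: →7(W), 5(W), 4(W) — all W, so L
n=12: →8(W), 6(W), 5(W) — all W, so L
n=13: →9(W), 7(W), 6(W) — all W, so L
n=14: →10(W), 8(W), 7(W) — all W, so L
n=15: →11(L), so W
n=16: →12(L), so W
n=17: →13(L), so W
n=18: →14(L), so W
n=19: →13(L), so W
n=20: →14(L), so W
n=21: →14(L), so W
n=22: →18(W), 16(W), 15(W) — all W, so L
n=23: →19(W), 17(W), 16(W) — all W, so L
n=24: →20(W), 18(W), 17(W) — all W, so L
n=25: →21(W), 19(W), 18(W) — all W, so L
n=26: →22(L), so W
n=27: →23(L), so W
n=28: →24(L), so W
n=29: →25(L), so W
n=30: →24(L), so W
n=31: →25(L), so W
n=32: →25(L), so W
The losing starting values of n are exactly the entries labelled L in this table (12 of them).

0, 1, 2, 3, 11, 12, 13, 14, 22, 23, 24, 25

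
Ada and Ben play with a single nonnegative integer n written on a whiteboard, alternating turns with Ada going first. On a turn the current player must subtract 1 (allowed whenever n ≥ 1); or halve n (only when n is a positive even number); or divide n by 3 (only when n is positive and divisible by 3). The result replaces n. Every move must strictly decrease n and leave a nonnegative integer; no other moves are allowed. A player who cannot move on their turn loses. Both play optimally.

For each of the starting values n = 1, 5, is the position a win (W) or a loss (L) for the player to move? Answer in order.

Use the standard recursion: the mover loses at a terminal position; elsewhere, the mover wins exactly when some move hands the opponent an L position.
n=0: no move → L
n=1: →0(L), so W
n=2: →1(W) only, which is W, so L
n=3: →2(L), so W
n=4: →2(L), so W
n=5: →4(W) only, which is W, so L

1: W, 5: L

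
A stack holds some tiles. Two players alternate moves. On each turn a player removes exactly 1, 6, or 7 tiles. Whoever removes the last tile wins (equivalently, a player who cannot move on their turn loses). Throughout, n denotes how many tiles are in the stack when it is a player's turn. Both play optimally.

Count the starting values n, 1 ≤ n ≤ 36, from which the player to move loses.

Compute win/loss labels from the base case upward. A position with no move is L. Any other position is W if it can reach an L in one move, else L.
n=0: no move → L
n=1: reaches L-position 0 → W
n=2: only reaches 1(W), which is W → L
n=3: reaches L-position 2 → W
n=4: only reaches 3(W), which is W → L
n=5: reaches L-position 4 → W
n=6: reaches L-position 0 → W
n=7: reaches L-position 0 → W
n=8: reaches L-position 2 → W
n=9: reaches L-position 2 → W
n=10: reaches L-position 4 → W
n=11: reaches L-position 4 → W
n=12: only reaches 11(W), 6(W), 5(W), all W → L
n=13: reaches L-position 12 → W
n=14: only reaches 13(W), 8(W), 7(W), all W → L
n=15: reaches L-position 14 → W
n=16: only reaches 15(W), 10(W), 9(W), all W → L
n=17: reaches L-position 16 → W
n=18: reaches L-position 12 → W
n=19: reaches L-position 12 → W
n=20: reaches L-position 14 → W
n=21: reaches L-position 14 → W
n=22: reaches L-position 16 → W
n=23: reaches L-position 16 → W
n=24: only reaches 23(W), 18(W), 17(W), all W → L
n=25: reaches L-position 24 → W
n=26: only reaches 25(W), 20(W), 19(W), all W → L
n=27: reaches L-position 26 → W
n=28: only reaches 27(W), 22(W), 21(W), all W → L
n=29: reaches L-position 28 → W
n=30: reaches L-position 24 → W
n=31: reaches L-position 24 → W
n=32: reaches L-position 26 → W
n=33: reaches L-position 26 → W
n=34: reaches L-position 28 → W
n=35: reaches L-position 28 → W
n=36: only reaches 35(W), 30(W), 29(W), all W → L
L entries with 1 ≤ n ≤ 36 (n=0 is outside the asked range and is not counted): n = 2, 4, 12, 14, 16, 24, 26, 28, 36; that makes 9.

9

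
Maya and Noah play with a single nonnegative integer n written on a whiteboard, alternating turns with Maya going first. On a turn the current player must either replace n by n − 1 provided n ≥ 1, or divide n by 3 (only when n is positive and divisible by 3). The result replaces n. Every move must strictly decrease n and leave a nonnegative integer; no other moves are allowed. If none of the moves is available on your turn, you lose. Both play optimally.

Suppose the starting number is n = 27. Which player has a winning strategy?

Maya wins.

Compute win/loss labels from the base case upward. A position with no move is L. Any other position is W if it can reach an L in one move, else L.
n=0: no move → L
n=1: can move to 0, which is L ⇒ W
n=2: the only move is to 1(W), a W ⇒ L
n=3: can move to 2, which is L ⇒ W
n=4: the only move is to 3(W), a W ⇒ L
n=5: can move to 4, which is L ⇒ W
n=6: can move to 2, which is L ⇒ W
n=7: the only move is to 6(W), a W ⇒ L
n=8: can move to 7, which is L ⇒ W
n=9: moves to 3(W), 8(W); every one is W ⇒ L
n=10: can move to 9, which is L ⇒ W
n=11: the only move is to 10(W), a W ⇒ L
n=12: can move to 4, which is L ⇒ W
n=13: the only move is to 12(W), a W ⇒ L
n=14: can move to 13, which is L ⇒ W
n=15: moves to 5(W), 14(W); every one is W ⇒ L
n=16: can move to 15, which is L ⇒ W
n=17: the only move is to 16(W), a W ⇒ L
n=18: can move to 17, which is L ⇒ W
n=19: the only move is to 18(W), a W ⇒ L
n=20: can move to 19, which is L ⇒ W
n=21: can move to 7, which is L ⇒ W
n=22: the only move is to 21(W), a W ⇒ L
n=23: can move to 22, which is L ⇒ W
n=24: moves to 8(W), 23(W); every one is W ⇒ L
n=25: can move to 24, which is L ⇒ W
n=26: the only move is to 25(W), a W ⇒ L
n=27: can move to 9, which is L ⇒ W
From 27 Maya can move to 9, reaching an L position.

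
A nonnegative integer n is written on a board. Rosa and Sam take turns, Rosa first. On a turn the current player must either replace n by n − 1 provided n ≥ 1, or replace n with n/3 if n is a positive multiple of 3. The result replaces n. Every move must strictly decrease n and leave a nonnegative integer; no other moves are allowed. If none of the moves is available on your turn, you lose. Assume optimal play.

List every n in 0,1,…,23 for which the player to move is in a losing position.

0, 2, 4, 7, 9, 11, 13, 15, 17, 19, 22

Use the standard recursion: the mover loses at a terminal position; elsewhere, the mover wins exactly when some move hands the opponent an L position.
n=0: no move → L
n=1: →0(L), so W
n=2: →1(W) only, which is W, so L
n=3: →2(L), so W
n=4: →3(W) only, which is W, so L
n=5: →4(L), so W
n=6: →2(L), so W
n=7: →6(W) only, which is W, so L
n=8: →7(L), so W
n=9: →3(W), 8(W) — all W, so L
n=10: →9(L), so W
n=11: →10(W) only, which is W, so L
n=12: →4(L), so W
n=13: →12(W) only, which is W, so L
n=14: →13(L), so W
n=15: →5(W), 14(W) — all W, so L
n=16: →15(L), so W
n=17: →16(W) only, which is W, so L
n=18: →17(L), so W
n=19: →18(W) only, which is W, so L
n=20: →19(L), so W
n=21: →7(L), so W
n=22: →21(W) only, which is W, so L
n=23: →22(L), so W
The losing starting values of n are exactly the entries labelled L in this table (11 of them).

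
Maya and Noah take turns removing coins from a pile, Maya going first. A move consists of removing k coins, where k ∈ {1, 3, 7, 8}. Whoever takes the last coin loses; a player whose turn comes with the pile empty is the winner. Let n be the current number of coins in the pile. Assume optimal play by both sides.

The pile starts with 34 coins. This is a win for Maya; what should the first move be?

Use the standard recursion: the mover wins at a terminal position; elsewhere, the mover wins exactly when some move hands the opponent an L position.
n=0: no move; the opponent has just taken the last coin and therefore loses → W
n=1: the only move is to 0(W), a W ⇒ L
n=2: can move to 1, which is L ⇒ W
n=3: moves to 2(W), 0(W); every one is W ⇒ L
n=4: can move to 3, which is L ⇒ W
n=5: moves to 4(W), 2(W); every one is W ⇒ L
n=6: can move to 5, which is L ⇒ W
n=7: moves to 6(W), 4(W), 0(W); every one is W ⇒ L
n=8: can move to 7, which is L ⇒ W
n=9: can move to 1, which is L ⇒ W
n=10: can move to 7, which is L ⇒ W
n=11: can move to 3, which is L ⇒ W
n=12: can move to 5, which is L ⇒ W
n=13: can move to 5, which is L ⇒ W
n=14: can move to 7, which is L ⇒ W
n=15: can move to 7, which is L ⇒ W
n=16: moves to 15(W), 13(W), 9(W), 8(W); every one is W ⇒ L
n=17: can move to 16, which is L ⇒ W
n=18: moves to 17(W), 15(W), 11(W), 10(W); every one is W ⇒ L
n=19: can move to 18, which is L ⇒ W
n=20: moves to 19(W), 17(W), 13(W), 12(W); every one is W ⇒ L
n=21: can move to 20, which is L ⇒ W
n=22: moves to 21(W), 19(W), 15(W), 14(W); every one is W ⇒ L
n=23: can move to 22, which is L ⇒ W
n=24: can move to 16, which is L ⇒ W
n=25: can move to 22, which is L ⇒ W
n=26: can move to 18, which is L ⇒ W
n=27: can move to 20, which is L ⇒ W
n=28: can move to 20, which is L ⇒ W
n=29: can move to 22, which is L ⇒ W
n=30: can move to 22, which is L ⇒ W
n=31: moves to 30(W), 28(W), 24(W), 23(W); every one is W ⇒ L
n=32: can move to 31, which is L ⇒ W
n=33: moves to 32(W), 30(W), 26(W), 25(W); every one is W ⇒ L
n=34: can move to 33, which is L ⇒ W
From 34, the L positions reachable in one move are: 33, 31. Any move reaching one of these is winning.

Remove 1, leaving 33.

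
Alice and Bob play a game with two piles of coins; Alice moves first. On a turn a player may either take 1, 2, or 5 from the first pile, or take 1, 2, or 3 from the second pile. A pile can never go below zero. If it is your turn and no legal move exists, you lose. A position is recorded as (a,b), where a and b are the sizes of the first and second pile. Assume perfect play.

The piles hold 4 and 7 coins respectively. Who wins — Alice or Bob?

Alice wins.

Build the W/L table. Terminal = L. A non-terminal position is W if it has a move to some L; otherwise it is L.
No move ever increases a pile, so every position that can arise here has a ≤ 4 and b ≤ 7; it is enough to label the cells with 0 ≤ a ≤ 4 and 0 ≤ b ≤ 7.
Every move lowers a or b (never raises either), so fill the grid row by row in increasing a, and left to right within a row: each cell's successors are then already labelled.
      b=0  b=1  b=2  b=3  b=4  b=5  b=6  b=7
a=0:    L    W    W    W    L    W    W    W
a=1:    W    L    W    W    W    L    W    W
a=2:    W    W    L    W    W    W    L    W
a=3:    L    W    W    W    L    W    W    W
a=4:    W    L    W    W    W    L    W    W
Cells with no legal move (terminal, hence L): (0,0).
The remaining L cells, each justified by listing all of its moves:
(0,4): L (options (0,3)(W), (0,2)(W), (0,1)(W) are all W)
(1,1): L (options (0,1)(W), (1,0)(W) are all W)
(1,5): L (options (0,5)(W), (1,4)(W), (1,3)(W), (1,2)(W) are all W)
(2,2): L (options (1,2)(W), (0,2)(W), (2,1)(W), (2,0)(W) are all W)
(2,6): L (options (1,6)(W), (0,6)(W), (2,5)(W), (2,4)(W), (2,3)(W) are all W)
(3,0): L (options (2,0)(W), (1,0)(W) are all W)
(3,4): L (options (2,4)(W), (1,4)(W), (3,3)(W), (3,2)(W), (3,1)(W) are all W)
(4,1): L (options (3,1)(W), (2,1)(W), (4,0)(W) are all W)
(4,5): L (options (3,5)(W), (2,5)(W), (4,4)(W), (4,3)(W), (4,2)(W) are all W)
Every other cell has at least one move into one of the L cells above, so it is W.
The starting position (4,7) is W: Alice should move to (4,5), handing over an L position.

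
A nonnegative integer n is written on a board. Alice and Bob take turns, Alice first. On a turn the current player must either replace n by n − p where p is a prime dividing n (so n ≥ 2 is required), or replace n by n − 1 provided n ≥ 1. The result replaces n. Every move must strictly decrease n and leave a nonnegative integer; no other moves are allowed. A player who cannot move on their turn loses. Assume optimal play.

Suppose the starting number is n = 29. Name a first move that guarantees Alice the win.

Move to 0.

Compute win/loss labels from the base case upward. A position with no move is L. Any other position is W if it can reach an L in one move, else L.
n=0: no move → L
n=1: W (go to 0, an L position)
n=2: W (go to 0, an L position)
n=3: W (go to 0, an L position)
n=4: L (options 2(W), 3(W) are all W)
n=5: W (go to 0, an L position)
n=6: W (go to 4, an L position)
n=7: W (go to 0, an L position)
n=8: L (options 6(W), 7(W) are all W)
n=9: W (go to 8, an L position)
n=10: W (go to 8, an L position)
n=11: W (go to 0, an L position)
n=12: L (options 9(W), 10(W), 11(W) are all W)
n=13: W (go to 0, an L position)
n=14: W (go to 12, an L position)
n=15: W (go to 12, an L position)
n=16: L (options 14(W), 15(W) are all W)
n=17: W (go to 0, an L position)
n=18: W (go to 16, an L position)
n=19: W (go to 0, an L position)
n=20: L (options 15(W), 18(W), 19(W) are all W)
n=21: W (go to 20, an L position)
n=22: W (go to 20, an L position)
n=23: W (go to 0, an L position)
n=24: L (options 21(W), 22(W), 23(W) are all W)
n=25: W (go to 20, an L position)
n=26: W (go to 24, an L position)
n=27: W (go to 24, an L position)
n=28: L (options 21(W), 26(W), 27(W) are all W)
n=29: W (go to 0, an L position)
From 29, the L positions reachable in one move are: 0, 28. Any move reaching one of these is winning.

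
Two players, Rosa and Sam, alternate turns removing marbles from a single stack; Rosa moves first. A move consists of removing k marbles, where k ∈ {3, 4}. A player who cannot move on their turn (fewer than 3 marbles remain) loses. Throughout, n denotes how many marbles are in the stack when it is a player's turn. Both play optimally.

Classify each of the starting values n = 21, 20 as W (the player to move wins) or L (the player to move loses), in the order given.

21: L, 20: W

Build the W/L table. Terminal = L. A non-terminal position is W if it has a move to some L; otherwise it is L.
n=0: no move → L
n=1: no move → L
n=2: no move → L
n=3: reaches L-position 0 → W
n=4: reaches L-position 1 → W
n=5: reaches L-position 2 → W
n=6: reaches L-position 2 → W
n=7: only reaches 4(W), 3(W), all W → L
n=8: only reaches 5(W), 4(W), all W → L
n=9: only reaches 6(W), 5(W), all W → L
n=10: reaches L-position 7 → W
n=11: reaches L-position 8 → W
n=12: reaches L-position 9 → W
n=13: reaches L-position 9 → W
n=14: only reaches 11(W), 10(W), all W → L
n=15: only reaches 12(W), 11(W), all W → L
n=16: only reaches 13(W), 12(W), all W → L
n=17: reaches L-position 14 → W
n=18: reaches L-position 15 → W
n=19: reaches L-position 16 → W
n=20: reaches L-position 16 → W
n=21: only reaches 18(W), 17(W), all W → L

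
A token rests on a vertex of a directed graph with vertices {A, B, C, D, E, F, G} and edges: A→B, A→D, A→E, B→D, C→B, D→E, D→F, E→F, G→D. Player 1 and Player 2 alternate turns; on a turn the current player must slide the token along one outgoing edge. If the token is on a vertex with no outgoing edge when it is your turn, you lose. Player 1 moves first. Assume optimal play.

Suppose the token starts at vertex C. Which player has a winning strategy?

Positions with no move are L. A position that does have a move is losing for the player to move precisely when every available move leads to a winning position for the opponent. Fill in the labels:
Every edge goes from a vertex to one that appears earlier in the order F, E, D, B, G, C, A, so processing vertices in that order labels each vertex after all of its successors.
F: no outgoing edge → L
E: →F(L), so W
D: →F(L), so W
B: →D(W) only, which is W, so L
G: →D(W) only, which is W, so L
C: →B(L), so W
A: →B(L), so W
From C Player 1 can move to B, reaching an L position.

Player 1 wins.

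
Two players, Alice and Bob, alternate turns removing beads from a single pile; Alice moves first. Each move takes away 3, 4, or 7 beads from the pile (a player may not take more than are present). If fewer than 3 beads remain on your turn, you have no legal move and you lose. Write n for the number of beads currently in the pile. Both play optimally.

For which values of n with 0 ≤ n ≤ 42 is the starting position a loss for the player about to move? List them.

Label each position W (a win for the player to move) or L (a loss). A position with no legal move is L; any other position is W exactly when some move reaches an L, and L when every move reaches a W.
n=0: no move → L
n=1: no move → L
n=2: no move → L
n=3: can move to 0, which is L ⇒ W
n=4: can move to 1, which is L ⇒ W
n=5: can move to 2, which is L ⇒ W
n=6: can move to 2, which is L ⇒ W
n=7: can move to 0, which is L ⇒ W
n=8: can move to 1, which is L ⇒ W
n=9: can move to 2, which is L ⇒ W
n=10: moves to 7(W), 6(W), 3(W); every one is W ⇒ L
n=11: moves to 8(W), 7(W), 4(W); every one is W ⇒ L
n=12: moves to 9(W), 8(W), 5(W); every one is W ⇒ L
n=13: can move to 10, which is L ⇒ W
n=14: can move to 11, which is L ⇒ W
n=15: can move to 12, which is L ⇒ W
n=16: can move to 12, which is L ⇒ W
n=17: can move to 10, which is L ⇒ W
n=18: can move to 11, which is L ⇒ W
n=19: can move to 12, which is L ⇒ W
n=20: moves to 17(W), 16(W), 13(W); every one is W ⇒ L
n=21: moves to 18(W), 17(W), 14(W); every one is W ⇒ L
n=22: moves to 19(W), 18(W), 15(W); every one is W ⇒ L
n=23: can move to 20, which is L ⇒ W
n=24: can move to 21, which is L ⇒ W
n=25: can move to 22, which is L ⇒ W
n=26: can move to 22, which is L ⇒ W
n=27: can move to 20, which is L ⇒ W
n=28: can move to 21, which is L ⇒ W
n=29: can move to 22, which is L ⇒ W
n=30: moves to 27(W), 26(W), 23(W); every one is W ⇒ L
n=31: moves to 28(W), 27(W), 24(W); every one is W ⇒ L
n=32: moves to 29(W), 28(W), 25(W); every one is W ⇒ L
n=33: can move to 30, which is L ⇒ W
n=34: can move to 31, which is L ⇒ W
n=35: can move to 32, which is L ⇒ W
n=36: can move to 32, which is L ⇒ W
n=37: can move to 30, which is L ⇒ W
n=38: can move to 31, which is L ⇒ W
n=39: can move to 32, which is L ⇒ W
n=40: moves to 37(W), 36(W), 33(W); every one is W ⇒ L
n=41: moves to 38(W), 37(W), 34(W); every one is W ⇒ L
n=42: moves to 39(W), 38(W), 35(W); every one is W ⇒ L
The losing starting values of n are exactly the entries labelled L in this table (15 of them).

0, 1, 2, 10, 11, 12, 20, 21, 22, 30, 31, 32, 40, 41, 42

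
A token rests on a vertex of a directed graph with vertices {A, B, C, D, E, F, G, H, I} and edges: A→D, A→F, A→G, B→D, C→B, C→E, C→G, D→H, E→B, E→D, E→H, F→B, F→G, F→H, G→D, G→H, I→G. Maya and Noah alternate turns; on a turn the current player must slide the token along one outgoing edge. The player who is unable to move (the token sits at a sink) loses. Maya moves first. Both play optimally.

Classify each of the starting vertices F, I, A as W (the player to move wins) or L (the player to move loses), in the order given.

F: W, I: L, A: L

Label each position W (a win for the player to move) or L (a loss). A position with no legal move is L; any other position is W exactly when some move reaches an L, and L when every move reaches a W.
Every edge goes from a vertex to one that appears earlier in the order H, D, G, B, E, F, C, A, I, so processing vertices in that order labels each vertex after all of its successors.
H: no outgoing edge → L
D: reaches L-position H → W
G: reaches L-position H → W
B: only reaches D(W), which is W → L
E: reaches L-position B → W
F: reaches L-position B → W
C: reaches L-position B → W
A: only reaches F(W), G(W), D(W), all W → L
I: only reaches G(W), which is W → L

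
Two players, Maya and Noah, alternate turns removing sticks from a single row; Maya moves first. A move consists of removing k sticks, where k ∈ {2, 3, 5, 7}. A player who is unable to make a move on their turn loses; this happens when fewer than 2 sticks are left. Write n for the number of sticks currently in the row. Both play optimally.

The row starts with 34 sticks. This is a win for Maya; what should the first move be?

Use the standard recursion: the mover loses at a terminal position; elsewhere, the mover wins exactly when some move hands the opponent an L position.
n=0: no move → L
n=1: no move → L
n=2: can move to 0, which is L ⇒ W
n=3: can move to 1, which is L ⇒ W
n=4: can move to 1, which is L ⇒ W
n=5: can move to 0, which is L ⇒ W
n=6: can move to 1, which is L ⇒ W
n=7: can move to 0, which is L ⇒ W
n=8: can move to 1, which is L ⇒ W
n=9: moves to 7(W), 6(W), 4(W), 2(W); every one is W ⇒ L
n=10: moves to 8(W), 7(W), 5(W), 3(W); every one is W ⇒ L
n=11: can move to 9, which is L ⇒ W
n=12: can move to 10, which is L ⇒ W
n=13: can move to 10, which is L ⇒ W
n=14: can move to 9, which is L ⇒ W
n=15: can move to 10, which is L ⇒ W
n=16: can move to 9, which is L ⇒ W
n=17: can move to 10, which is L ⇒ W
n=18: moves to 16(W), 15(W), 13(W), 11(W); every one is W ⇒ L
n=19: moves to 17(W), 16(W), 14(W), 12(W); every one is W ⇒ L
n=20: can move to 18, which is L ⇒ W
n=21: can move to 19, which is L ⇒ W
n=22: can move to 19, which is L ⇒ W
n=23: can move to 18, which is L ⇒ W
n=24: can move to 19, which is L ⇒ W
n=25: can move to 18, which is L ⇒ W
n=26: can move to 19, which is L ⇒ W
n=27: moves to 25(W), 24(W), 22(W), 20(W); every one is W ⇒ L
n=28: moves to 26(W), 25(W), 23(W), 21(W); every one is W ⇒ L
n=29: can move to 27, which is L ⇒ W
n=30: can move to 28, which is L ⇒ W
n=31: can move to 28, which is L ⇒ W
n=32: can move to 27, which is L ⇒ W
n=33: can move to 28, which is L ⇒ W
n=34: can move to 27, which is L ⇒ W
From 34, the L positions reachable in one move are: 27.

Remove 7, leaving 27.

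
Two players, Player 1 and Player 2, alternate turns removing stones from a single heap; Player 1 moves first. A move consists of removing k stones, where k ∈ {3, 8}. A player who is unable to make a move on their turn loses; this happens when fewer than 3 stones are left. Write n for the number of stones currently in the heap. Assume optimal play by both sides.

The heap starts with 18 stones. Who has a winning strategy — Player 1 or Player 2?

Player 2 wins.

Use the standard recursion: the mover loses at a terminal position; elsewhere, the mover wins exactly when some move hands the opponent an L position.
n=0: no move → L
n=1: no move → L
n=2: no move → L
n=3: reaches L-position 0 → W
n=4: reaches L-position 1 → W
n=5: reaches L-position 2 → W
n=6: only reaches 3(W), which is W → L
n=7: only reaches 4(W), which is W → L
n=8: reaches L-position 0 → W
n=9: reaches L-position 6 → W
n=10: reaches L-position 7 → W
n=11: only reaches 8(W), 3(W), all W → L
n=12: only reaches 9(W), 4(W), all W → L
n=13: only reaches 10(W), 5(W), all W → L
n=14: reaches L-position 11 → W
n=15: reaches L-position 12 → W
n=16: reaches L-position 13 → W
n=17: only reaches 14(W), 9(W), all W → L
n=18: only reaches 15(W), 10(W), all W → L
Every move from 18 reaches a W position, so the mover loses.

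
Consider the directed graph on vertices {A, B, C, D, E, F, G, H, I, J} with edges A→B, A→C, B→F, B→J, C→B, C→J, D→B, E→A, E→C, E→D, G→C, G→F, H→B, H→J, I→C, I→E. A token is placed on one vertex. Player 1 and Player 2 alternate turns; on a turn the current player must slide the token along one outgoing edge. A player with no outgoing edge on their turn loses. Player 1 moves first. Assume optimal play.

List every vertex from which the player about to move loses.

A, D, F, I, J

Compute win/loss labels from the base case upward. A position with no move is L. Any other position is W if it can reach an L in one move, else L.
Every edge goes from a vertex to one that appears earlier in the order J, F, B, C, H, A, G, D, E, I, so processing vertices in that order labels each vertex after all of its successors.
J: no outgoing edge → L
F: no outgoing edge → L
B: →F(L), so W
C: →J(L), so W
H: →J(L), so W
A: →C(W), B(W) — all W, so L
G: →F(L), so W
D: →B(W) only, which is W, so L
E: →D(L), so W
I: →E(W), C(W) — all W, so L
The losing starting vertices are exactly the entries labelled L in this table (5 of them).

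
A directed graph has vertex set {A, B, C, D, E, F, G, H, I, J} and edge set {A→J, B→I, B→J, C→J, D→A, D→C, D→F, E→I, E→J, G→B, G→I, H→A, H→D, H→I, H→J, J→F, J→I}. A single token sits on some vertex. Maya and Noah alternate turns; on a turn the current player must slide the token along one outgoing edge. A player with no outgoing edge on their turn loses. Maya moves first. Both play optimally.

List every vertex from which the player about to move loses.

Compute win/loss labels from the base case upward. A position with no move is L. Any other position is W if it can reach an L in one move, else L.
Every edge goes from a vertex to one that appears earlier in the order I, F, J, A, B, C, G, D, E, H, so processing vertices in that order labels each vertex after all of its successors.
I: no outgoing edge → L
F: no outgoing edge → L
J: can move to F, which is L ⇒ W
A: the only move is to J(W), a W ⇒ L
B: can move to I, which is L ⇒ W
C: the only move is to J(W), a W ⇒ L
G: can move to I, which is L ⇒ W
D: can move to C, which is L ⇒ W
E: can move to I, which is L ⇒ W
H: can move to A, which is L ⇒ W
Reading off the rows marked L gives the requested list; there are 4 such vertices.

A, C, F, I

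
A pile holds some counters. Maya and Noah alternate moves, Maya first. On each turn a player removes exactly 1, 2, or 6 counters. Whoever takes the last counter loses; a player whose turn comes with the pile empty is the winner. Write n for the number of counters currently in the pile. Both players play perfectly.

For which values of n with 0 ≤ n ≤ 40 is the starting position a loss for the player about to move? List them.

Work bottom-up. With no move the player to move wins. Otherwise the position is W if at least one move leads to an L position for the opponent, and L if every move leads to a W.
n=0: no move; the opponent has just taken the last counter and therefore loses → W
n=1: the only move is to 0(W), a W ⇒ L
n=2: can move to 1, which is L ⇒ W
n=3: can move to 1, which is L ⇒ W
n=4: moves to 3(W), 2(W); every one is W ⇒ L
n=5: can move to 4, which is L ⇒ W
n=6: can move to 4, which is L ⇒ W
n=7: can move to 1, which is L ⇒ W
n=8: moves to 7(W), 6(W), 2(W); every one is W ⇒ L
n=9: can move to 8, which is L ⇒ W
n=10: can move to 8, which is L ⇒ W
n=11: moves to 10(W), 9(W), 5(W); every one is W ⇒ L
n=12: can move to 11, which is L ⇒ W
n=13: can move to 11, which is L ⇒ W
n=14: can move to 8, which is L ⇒ W
n=15: moves to 14(W), 13(W), 9(W); every one is W ⇒ L
n=16: can move to 15, which is L ⇒ W
n=17: can move to 15, which is L ⇒ W
n=18: moves to 17(W), 16(W), 12(W); every one is W ⇒ L
n=19: can move to 18, which is L ⇒ W
n=20: can move to 18, which is L ⇒ W
n=21: can move to 15, which is L ⇒ W
n=22: moves to 21(W), 20(W), 16(W); every one is W ⇒ L
n=23: can move to 22, which is L ⇒ W
n=24: can move to 22, which is L ⇒ W
n=25: moves to 24(W), 23(W), 19(W); every one is W ⇒ L
n=26: can move to 25, which is L ⇒ W
n=27: can move to 25, which is L ⇒ W
n=28: can move to 22, which is L ⇒ W
n=29: moves to 28(W), 27(W), 23(W); every one is W ⇒ L
n=30: can move to 29, which is L ⇒ W
n=31: can move to 29, which is L ⇒ W
n=32: moves to 31(W), 30(W), 26(W); every one is W ⇒ L
n=33: can move to 32, which is L ⇒ W
n=34: can move to 32, which is L ⇒ W
n=35: can move to 29, which is L ⇒ W
n=36: moves to 35(W), 34(W), 30(W); every one is W ⇒ L
n=37: can move to 36, which is L ⇒ W
n=38: can move to 36, which is L ⇒ W
n=39: moves to 38(W), 37(W), 33(W); every one is W ⇒ L
n=40: can move to 39, which is L ⇒ W
The losing starting values of n are exactly the entries labelled L in this table (12 of them).

1, 4, 8, 11, 15, 18, 22, 25, 29, 32, 36, 39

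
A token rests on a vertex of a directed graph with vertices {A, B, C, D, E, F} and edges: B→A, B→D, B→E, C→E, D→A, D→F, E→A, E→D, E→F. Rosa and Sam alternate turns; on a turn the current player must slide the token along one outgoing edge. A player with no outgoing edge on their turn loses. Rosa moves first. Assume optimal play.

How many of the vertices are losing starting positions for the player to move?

Label each position W (a win for the player to move) or L (a loss). A position with no legal move is L; any other position is W exactly when some move reaches an L, and L when every move reaches a W.
Every edge goes from a vertex to one that appears earlier in the order A, F, D, E, B, C, so processing vertices in that order labels each vertex after all of its successors.
A: no outgoing edge → L
F: no outgoing edge → L
D: reaches L-position F → W
E: reaches L-position F → W
B: reaches L-position A → W
C: only reaches E(W), which is W → L
The L vertices are A, C, F; that is 3 in all.

3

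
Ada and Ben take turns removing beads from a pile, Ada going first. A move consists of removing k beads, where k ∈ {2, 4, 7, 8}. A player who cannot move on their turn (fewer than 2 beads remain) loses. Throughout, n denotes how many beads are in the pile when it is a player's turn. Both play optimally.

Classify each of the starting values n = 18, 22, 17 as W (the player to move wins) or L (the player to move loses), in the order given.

Classify positions by backward induction: terminal positions (no move available) are L. From any other position, the mover wins iff some move reaches an L.
n=0: no move → L
n=1: no move → L
n=2: reaches L-position 0 → W
n=3: reaches L-position 1 → W
n=4: reaches L-position 0 → W
n=5: reaches L-position 1 → W
n=6: only reaches 4(W), 2(W), all W → L
n=7: reaches L-position 0 → W
n=8: reaches L-position 6 → W
n=9: reaches L-position 1 → W
n=10: reaches L-position 6 → W
n=11: only reaches 9(W), 7(W), 4(W), 3(W), all W → L
n=12: only reaches 10(W), 8(W), 5(W), 4(W), all W → L
n=13: reaches L-position 11 → W
n=14: reaches L-position 12 → W
n=15: reaches L-position 11 → W
n=16: reaches L-position 12 → W
n=17: only reaches 15(W), 13(W), 10(W), 9(W), all W → L
n=18: reaches L-position 11 → W
n=19: reaches L-position 17 → W
n=20: reaches L-position 12 → W
n=21: reaches L-position 17 → W
n=22: only reaches 20(W), 18(W), 15(W), 14(W), all W → L

18: W, 22: L, 17: L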